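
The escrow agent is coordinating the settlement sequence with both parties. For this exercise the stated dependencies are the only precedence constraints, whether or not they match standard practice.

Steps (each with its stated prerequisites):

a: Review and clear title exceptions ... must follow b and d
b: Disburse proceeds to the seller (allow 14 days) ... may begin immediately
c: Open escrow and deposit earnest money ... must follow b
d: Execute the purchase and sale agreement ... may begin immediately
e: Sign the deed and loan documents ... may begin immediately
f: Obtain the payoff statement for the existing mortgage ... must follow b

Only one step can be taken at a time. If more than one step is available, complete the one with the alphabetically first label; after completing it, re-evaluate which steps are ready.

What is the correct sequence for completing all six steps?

b → c → d → a → e → f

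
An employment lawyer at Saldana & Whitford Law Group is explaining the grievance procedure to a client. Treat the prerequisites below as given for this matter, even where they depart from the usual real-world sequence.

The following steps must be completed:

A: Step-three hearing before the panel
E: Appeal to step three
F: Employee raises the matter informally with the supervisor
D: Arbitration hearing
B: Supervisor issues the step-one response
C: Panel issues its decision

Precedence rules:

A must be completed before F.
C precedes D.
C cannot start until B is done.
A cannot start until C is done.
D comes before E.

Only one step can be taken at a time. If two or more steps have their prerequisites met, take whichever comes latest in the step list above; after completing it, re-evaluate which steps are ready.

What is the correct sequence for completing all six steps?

B → C → D → E → A → F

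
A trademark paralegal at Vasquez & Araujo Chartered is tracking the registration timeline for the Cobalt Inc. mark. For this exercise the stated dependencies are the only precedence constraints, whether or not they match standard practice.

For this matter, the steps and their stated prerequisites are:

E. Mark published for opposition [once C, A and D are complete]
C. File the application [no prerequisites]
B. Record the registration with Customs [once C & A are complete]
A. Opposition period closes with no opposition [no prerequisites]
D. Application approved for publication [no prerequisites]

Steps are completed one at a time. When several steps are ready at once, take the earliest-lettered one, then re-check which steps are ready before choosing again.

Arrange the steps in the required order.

A, C, B, D, E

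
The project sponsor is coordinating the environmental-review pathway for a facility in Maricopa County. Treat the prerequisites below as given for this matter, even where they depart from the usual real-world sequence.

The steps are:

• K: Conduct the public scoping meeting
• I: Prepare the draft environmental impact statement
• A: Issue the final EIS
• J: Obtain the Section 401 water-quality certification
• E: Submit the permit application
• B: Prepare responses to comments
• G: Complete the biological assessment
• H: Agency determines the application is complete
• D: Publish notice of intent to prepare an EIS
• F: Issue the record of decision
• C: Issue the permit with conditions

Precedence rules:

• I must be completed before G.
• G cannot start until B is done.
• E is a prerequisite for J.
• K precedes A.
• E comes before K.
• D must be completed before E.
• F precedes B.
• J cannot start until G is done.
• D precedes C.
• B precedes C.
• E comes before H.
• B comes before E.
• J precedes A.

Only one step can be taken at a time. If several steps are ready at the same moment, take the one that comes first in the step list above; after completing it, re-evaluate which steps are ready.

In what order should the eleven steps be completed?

I, D, F, B, E, K, G, J, A, H, C

Nothing is required for I, D and F. I is listed earlier → I first.
D and F are both available; D is listed earlier → D.
F is the only step now ready → F.
Next only B has its prerequisites met → B.
Ready: E, G and C. E is listed earlier → E.
Ready: K, G, H and C. K is listed earlier → K.
Ready: G, H and C. G is listed earlier → G.
Now J, H and C have their prerequisites met. J is listed earlier, so J next.
A now also ready, so the ready set is {A, H, C}; A is listed earlier → A.
Now H and C have their prerequisites met. H is listed earlier, so H next.
Next only C has its prerequisites met → C.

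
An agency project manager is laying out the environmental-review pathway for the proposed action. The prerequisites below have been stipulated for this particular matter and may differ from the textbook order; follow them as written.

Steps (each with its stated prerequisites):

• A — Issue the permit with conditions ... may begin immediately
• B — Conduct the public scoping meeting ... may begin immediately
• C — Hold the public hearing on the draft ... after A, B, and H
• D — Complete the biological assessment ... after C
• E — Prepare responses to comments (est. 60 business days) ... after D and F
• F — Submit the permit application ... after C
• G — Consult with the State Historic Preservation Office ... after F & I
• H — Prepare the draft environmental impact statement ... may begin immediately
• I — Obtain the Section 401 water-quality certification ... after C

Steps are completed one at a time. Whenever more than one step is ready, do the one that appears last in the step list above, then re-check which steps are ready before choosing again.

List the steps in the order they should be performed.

H B A C I F G D E

Nothing is required for H, B and A. H is listed later → H first.
B and A are both available; B is listed later → B.
A is the only step now ready → A.
C is the only step now ready → C.
Ready: I, F and D. I is listed later → I.
Now F and D have their prerequisites met. F is listed later, so F next.
G now also ready, so the ready set is {G, D}; G is listed later → G.
That leaves D as the only ready step → D.
E needed F and D, now all done → E.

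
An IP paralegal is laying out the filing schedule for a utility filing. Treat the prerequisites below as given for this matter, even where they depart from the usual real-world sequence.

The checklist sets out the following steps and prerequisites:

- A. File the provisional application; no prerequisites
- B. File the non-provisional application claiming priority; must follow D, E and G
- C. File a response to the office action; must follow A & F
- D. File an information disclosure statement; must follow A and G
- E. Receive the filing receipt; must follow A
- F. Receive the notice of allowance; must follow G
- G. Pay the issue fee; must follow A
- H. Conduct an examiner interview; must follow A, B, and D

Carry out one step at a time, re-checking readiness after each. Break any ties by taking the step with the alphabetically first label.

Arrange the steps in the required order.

Only A has no prerequisites, so it is first.
Now E and G have their prerequisites met. E has the earlier label, so E next.
G needed A, now all done → G.
Ready: D and F. D has the earlier label → D.
B now also ready, so the ready set is {B, F}; B has the earlier label → B.
F and H are both available; F has the earlier label → F.
C and H are both available; C has the earlier label → C.
That leaves H as the only ready step → H.

A, E, G, D, B, F, C, H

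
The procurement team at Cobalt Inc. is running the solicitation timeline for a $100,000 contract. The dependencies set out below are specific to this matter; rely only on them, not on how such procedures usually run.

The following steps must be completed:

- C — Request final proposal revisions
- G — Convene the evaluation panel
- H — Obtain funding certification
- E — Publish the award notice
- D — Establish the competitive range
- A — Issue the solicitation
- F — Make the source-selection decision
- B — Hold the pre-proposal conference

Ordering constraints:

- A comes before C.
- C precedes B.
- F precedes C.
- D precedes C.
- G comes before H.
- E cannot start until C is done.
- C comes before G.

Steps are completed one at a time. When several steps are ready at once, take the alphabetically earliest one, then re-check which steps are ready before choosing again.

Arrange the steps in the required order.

Nothing is required for A, D and F. A has the earlier label → A first.
Now D and F have their prerequisites met. D has the earlier label, so D next.
F is the only step now ready → F.
C needed A, D and F, now all done → C.
B, E and G are all available; B has the earlier label → B.
Now E and G have their prerequisites met. E has the earlier label, so E next.
G needed C, now all done → G.
H needed G, now all done → H.

A, D, F, C, B, E, G, H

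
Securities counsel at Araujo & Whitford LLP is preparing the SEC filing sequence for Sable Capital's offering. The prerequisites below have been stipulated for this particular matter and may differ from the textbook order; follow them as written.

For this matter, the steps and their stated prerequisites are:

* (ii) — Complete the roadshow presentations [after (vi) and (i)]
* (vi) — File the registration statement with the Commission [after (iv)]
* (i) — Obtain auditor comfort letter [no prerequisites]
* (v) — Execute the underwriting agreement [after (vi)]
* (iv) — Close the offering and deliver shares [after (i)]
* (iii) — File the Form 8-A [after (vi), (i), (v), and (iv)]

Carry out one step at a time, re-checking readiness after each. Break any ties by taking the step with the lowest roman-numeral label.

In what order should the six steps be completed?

(i) is the only step with nothing outstanding, so it goes first.
(iv) needed (i), now all done → (iv).
(vi) is the only step now ready → (vi).
Ready: (ii) and (v). (ii) has the earlier label → (ii).
(v) is the only step now ready → (v).
(iii) is the only step now ready → (iii).

(i), (iv), (vi), (ii), (v), (iii)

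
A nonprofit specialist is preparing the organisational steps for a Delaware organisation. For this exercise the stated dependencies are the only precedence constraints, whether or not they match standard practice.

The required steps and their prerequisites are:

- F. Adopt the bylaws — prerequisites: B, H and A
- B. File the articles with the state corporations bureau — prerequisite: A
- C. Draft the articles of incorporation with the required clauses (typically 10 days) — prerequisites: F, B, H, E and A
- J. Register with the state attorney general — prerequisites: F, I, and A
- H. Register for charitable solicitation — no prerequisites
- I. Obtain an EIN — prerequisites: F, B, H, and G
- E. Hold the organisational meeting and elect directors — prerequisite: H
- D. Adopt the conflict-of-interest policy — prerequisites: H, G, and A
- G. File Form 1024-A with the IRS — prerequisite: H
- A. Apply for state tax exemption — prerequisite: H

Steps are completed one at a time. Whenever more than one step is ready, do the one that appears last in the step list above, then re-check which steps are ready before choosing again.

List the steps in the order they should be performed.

H, A, G, D, E, B, F, I, J, C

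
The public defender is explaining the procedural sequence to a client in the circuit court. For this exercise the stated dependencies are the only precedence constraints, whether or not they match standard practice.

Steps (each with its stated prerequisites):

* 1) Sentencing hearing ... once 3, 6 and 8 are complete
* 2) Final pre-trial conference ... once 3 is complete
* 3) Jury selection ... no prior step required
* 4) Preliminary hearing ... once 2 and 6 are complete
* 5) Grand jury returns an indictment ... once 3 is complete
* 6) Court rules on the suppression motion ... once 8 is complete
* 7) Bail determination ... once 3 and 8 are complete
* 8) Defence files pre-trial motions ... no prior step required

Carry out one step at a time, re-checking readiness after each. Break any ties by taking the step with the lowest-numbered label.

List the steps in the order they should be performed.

3, 2, 5, 8, 6, 1, 4, 7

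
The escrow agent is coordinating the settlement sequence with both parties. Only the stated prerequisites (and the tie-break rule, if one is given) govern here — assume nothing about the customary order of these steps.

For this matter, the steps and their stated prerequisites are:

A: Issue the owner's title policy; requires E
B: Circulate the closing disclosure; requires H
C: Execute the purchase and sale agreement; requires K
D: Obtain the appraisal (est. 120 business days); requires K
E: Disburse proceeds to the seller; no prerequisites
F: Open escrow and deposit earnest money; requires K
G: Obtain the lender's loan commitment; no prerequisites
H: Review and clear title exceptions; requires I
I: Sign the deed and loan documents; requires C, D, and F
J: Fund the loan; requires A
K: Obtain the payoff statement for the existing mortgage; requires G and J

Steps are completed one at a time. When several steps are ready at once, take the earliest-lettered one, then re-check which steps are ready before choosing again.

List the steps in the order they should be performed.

Nothing is required for E and G. E has the earlier label → E first.
A and G are both available; A has the earlier label → A.
G and J are both available; G has the earlier label → G.
That leaves J as the only ready step → J.
K needed G and J, now all done → K.
Now C, D and F have their prerequisites met. C has the earlier label, so C next.
Now D and F have their prerequisites met. D has the earlier label, so D next.
F is the only step now ready → F.
That leaves I as the only ready step → I.
Next only H has its prerequisites met → H.
B needed H, now all done → B.

E → A → G → J → K → C → D → F → I → H → B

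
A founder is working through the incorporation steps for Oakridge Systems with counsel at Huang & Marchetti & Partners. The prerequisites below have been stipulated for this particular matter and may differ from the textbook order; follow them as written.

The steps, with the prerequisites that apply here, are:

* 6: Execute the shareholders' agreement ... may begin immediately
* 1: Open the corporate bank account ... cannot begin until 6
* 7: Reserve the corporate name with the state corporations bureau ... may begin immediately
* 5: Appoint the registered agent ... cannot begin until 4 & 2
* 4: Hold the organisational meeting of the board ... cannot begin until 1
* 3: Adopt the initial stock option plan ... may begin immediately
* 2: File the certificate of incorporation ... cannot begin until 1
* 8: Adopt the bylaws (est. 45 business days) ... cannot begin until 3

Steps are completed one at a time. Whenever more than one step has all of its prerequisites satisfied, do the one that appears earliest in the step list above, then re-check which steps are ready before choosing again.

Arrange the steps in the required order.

6, 1, 7, 4, 3, 2, 5, 8

Nothing is required for 6, 7 and 3. 6 is listed earlier → 6 first.
1, 7 and 3 are all available; 1 is listed earlier → 1.
4 and 2 now also ready, so the ready set is {7, 4, 3, 2}; 7 is listed earlier → 7.
Ready: 4, 3 and 2. 4 is listed earlier → 4.
Ready: 3 and 2. 3 is listed earlier → 3.
Ready: 2 and 8. 2 is listed earlier → 2.
Now 5 and 8 have their prerequisites met. 5 is listed earlier, so 5 next.
That leaves 8 as the only ready step → 8.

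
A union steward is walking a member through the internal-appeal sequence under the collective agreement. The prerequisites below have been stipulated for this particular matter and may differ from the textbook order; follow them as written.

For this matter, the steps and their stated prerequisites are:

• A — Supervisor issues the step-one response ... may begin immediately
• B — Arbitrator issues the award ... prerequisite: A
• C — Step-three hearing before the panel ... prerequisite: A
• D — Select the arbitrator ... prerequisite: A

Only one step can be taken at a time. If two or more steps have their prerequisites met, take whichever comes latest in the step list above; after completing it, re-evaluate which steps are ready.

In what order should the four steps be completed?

A is the only step with nothing outstanding, so it goes first.
D, C and B are all available; D is listed later → D.
Ready: C and B. C is listed later → C.
That leaves B as the only ready step → B.

A D C B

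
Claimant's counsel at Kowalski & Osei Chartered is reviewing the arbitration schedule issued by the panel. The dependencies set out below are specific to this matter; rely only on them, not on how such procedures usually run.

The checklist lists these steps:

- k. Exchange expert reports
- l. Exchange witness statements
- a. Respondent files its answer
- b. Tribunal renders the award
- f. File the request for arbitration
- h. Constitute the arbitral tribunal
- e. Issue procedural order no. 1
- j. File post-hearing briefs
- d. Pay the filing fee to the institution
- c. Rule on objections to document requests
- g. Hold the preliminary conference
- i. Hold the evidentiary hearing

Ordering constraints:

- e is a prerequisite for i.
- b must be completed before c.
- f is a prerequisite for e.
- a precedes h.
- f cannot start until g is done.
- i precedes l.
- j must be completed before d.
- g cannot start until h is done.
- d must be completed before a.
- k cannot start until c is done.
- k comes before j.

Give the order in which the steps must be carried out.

b, c, k, j, d, a, h, g, f, e, i, l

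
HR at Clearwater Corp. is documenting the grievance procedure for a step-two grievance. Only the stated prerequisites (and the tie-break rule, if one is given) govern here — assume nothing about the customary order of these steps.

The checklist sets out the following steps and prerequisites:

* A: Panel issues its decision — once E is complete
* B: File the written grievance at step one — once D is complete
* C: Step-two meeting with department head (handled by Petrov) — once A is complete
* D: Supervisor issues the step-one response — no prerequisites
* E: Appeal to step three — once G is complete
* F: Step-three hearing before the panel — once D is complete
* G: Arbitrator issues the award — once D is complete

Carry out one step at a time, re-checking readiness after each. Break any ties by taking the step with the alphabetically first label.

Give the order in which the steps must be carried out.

D is the only step with nothing outstanding, so it goes first.
Ready: B, F and G. B has the earlier label → B.
F and G are both available; F has the earlier label → F.
G needed D, now all done → G.
E is the only step now ready → E.
A is the only step now ready → A.
That leaves C as the only ready step → C.

D, B, F, G, E, A, C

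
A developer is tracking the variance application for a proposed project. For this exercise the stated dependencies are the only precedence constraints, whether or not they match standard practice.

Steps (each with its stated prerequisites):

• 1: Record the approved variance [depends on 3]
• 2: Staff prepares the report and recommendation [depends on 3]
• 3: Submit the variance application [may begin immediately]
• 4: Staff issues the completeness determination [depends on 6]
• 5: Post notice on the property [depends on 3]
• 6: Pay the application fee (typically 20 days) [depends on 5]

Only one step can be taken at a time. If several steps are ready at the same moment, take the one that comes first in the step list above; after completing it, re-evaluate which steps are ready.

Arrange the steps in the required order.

3 1 2 5 6 4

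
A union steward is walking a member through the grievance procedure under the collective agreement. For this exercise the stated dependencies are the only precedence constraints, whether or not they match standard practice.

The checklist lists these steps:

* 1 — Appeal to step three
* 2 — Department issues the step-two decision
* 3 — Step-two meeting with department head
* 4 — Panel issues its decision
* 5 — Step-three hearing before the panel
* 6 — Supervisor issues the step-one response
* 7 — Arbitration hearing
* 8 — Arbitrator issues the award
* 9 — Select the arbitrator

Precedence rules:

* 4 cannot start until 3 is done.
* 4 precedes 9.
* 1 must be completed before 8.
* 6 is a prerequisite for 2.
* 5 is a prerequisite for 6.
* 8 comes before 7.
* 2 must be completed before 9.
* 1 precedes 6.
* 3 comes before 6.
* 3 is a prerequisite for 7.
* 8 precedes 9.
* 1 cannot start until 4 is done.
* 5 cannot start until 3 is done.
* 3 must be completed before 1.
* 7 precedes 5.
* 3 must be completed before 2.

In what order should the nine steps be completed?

3 is the only step with nothing outstanding, so it goes first.
4 needed 3, now all done → 4.
Next only 1 has its prerequisites met → 1.
8 is the only step now ready → 8.
7 needed 3 and 8, now all done → 7.
That leaves 5 as the only ready step → 5.
6 needed 1, 3 and 5, now all done → 6.
Next only 2 has its prerequisites met → 2.
9 needed 2, 4 and 8, now all done → 9.

3 4 1 8 7 5 6 2 9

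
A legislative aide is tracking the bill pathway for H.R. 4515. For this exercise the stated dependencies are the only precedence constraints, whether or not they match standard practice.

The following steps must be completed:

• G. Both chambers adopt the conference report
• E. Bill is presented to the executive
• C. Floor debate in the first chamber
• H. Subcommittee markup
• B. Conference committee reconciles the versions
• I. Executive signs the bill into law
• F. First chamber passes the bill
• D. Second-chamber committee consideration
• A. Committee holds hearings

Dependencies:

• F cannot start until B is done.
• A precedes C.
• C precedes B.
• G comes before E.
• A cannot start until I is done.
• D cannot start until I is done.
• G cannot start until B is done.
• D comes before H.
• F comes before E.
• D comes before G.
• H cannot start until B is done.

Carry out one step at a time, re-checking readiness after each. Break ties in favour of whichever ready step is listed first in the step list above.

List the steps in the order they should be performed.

I is the only step with nothing outstanding, so it goes first.
D and A are both available; D is listed earlier → D.
A needed I, now all done → A.
That leaves C as the only ready step → C.
B needed C, now all done → B.
Now G, H and F have their prerequisites met. G is listed earlier, so G next.
Ready: H and F. H is listed earlier → H.
F needed B, now all done → F.
E is the only step now ready → E.

I, D, A, C, B, G, H, F, E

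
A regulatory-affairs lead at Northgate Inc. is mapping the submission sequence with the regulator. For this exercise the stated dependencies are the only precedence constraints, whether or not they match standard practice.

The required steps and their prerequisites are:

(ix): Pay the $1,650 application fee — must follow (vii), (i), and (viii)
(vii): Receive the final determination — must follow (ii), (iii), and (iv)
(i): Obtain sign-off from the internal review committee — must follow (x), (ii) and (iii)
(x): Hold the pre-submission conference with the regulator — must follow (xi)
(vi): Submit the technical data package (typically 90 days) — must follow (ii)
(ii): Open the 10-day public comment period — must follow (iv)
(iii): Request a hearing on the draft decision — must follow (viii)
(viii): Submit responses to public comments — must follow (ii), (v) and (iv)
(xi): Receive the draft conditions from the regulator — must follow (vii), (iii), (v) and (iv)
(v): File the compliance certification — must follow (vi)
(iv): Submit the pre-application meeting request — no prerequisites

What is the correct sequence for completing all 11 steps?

(iv) has no prerequisites → (iv) first.
Next only (ii) has its prerequisites met → (ii).
That leaves (vi) as the only ready step → (vi).
(v) needed (vi), now all done → (v).
(viii) needed (ii), (v) and (iv), now all done → (viii).
(iii) needed (viii), now all done → (iii).
(vii) is the only step now ready → (vii).
(xi) needed (vii), (iii), (v) and (iv), now all done → (xi).
(x) needed (xi), now all done → (x).
(i) needed (x), (ii) and (iii), now all done → (i).
That leaves (ix) as the only ready step → (ix).

(iv), (ii), (vi), (v), (viii), (iii), (vii), (xi), (x), (i), (ix)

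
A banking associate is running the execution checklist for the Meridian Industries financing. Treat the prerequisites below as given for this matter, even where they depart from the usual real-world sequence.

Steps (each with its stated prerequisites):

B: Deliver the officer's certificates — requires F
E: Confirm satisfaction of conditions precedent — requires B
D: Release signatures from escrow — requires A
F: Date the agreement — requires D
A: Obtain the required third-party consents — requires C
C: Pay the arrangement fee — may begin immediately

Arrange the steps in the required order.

C has no prerequisites → C first.
A needed C, now all done → A.
D is the only step now ready → D.
That leaves F as the only ready step → F.
B needed F, now all done → B.
That leaves E as the only ready step → E.

C A D F B E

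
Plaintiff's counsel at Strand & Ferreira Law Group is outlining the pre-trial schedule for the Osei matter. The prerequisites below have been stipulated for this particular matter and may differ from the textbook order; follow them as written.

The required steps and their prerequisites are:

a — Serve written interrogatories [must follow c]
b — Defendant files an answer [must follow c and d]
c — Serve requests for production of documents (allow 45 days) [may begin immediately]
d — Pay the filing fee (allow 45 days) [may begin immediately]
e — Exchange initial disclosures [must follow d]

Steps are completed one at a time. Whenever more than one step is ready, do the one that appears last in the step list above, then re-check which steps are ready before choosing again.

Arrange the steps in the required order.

d → e → c → b → a

Nothing is required for d and c. d is listed later → d first.
e now also ready, so the ready set is {e, c}; e is listed later → e.
Next only c has its prerequisites met → c.
b and a are both available; b is listed later → b.
a needed c, now all done → a.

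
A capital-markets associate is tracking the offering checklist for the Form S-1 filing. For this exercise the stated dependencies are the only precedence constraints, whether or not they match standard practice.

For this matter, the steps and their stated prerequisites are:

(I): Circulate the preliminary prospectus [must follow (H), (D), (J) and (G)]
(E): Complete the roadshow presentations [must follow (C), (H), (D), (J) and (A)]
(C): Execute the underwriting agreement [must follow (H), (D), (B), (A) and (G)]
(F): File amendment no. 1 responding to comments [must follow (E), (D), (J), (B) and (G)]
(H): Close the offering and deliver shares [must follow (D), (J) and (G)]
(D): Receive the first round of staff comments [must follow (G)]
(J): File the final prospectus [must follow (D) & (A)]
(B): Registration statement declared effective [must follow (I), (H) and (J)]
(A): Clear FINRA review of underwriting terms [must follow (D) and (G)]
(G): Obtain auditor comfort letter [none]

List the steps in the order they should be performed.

(G) (D) (A) (J) (H) (I) (B) (C) (E) (F)

(G) is the only step with nothing outstanding, so it goes first.
(D) is the only step now ready → (D).
(A) needed (D) and (G), now all done → (A).
(J) needed (D) and (A), now all done → (J).
(H) needed (D), (J) and (G), now all done → (H).
(I) is the only step now ready → (I).
(B) is the only step now ready → (B).
That leaves (C) as the only ready step → (C).
(E) needed (C), (H), (D), (J) and (A), now all done → (E).
Next only (F) has its prerequisites met → (F).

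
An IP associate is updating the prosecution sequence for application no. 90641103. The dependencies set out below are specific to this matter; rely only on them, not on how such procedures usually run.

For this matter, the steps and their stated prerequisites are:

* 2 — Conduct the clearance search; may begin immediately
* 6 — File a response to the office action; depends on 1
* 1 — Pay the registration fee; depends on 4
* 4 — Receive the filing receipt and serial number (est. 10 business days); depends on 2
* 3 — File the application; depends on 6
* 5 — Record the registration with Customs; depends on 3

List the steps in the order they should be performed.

Only 2 has no prerequisites, so it is first.
Next only 4 has its prerequisites met → 4.
1 needed 4, now all done → 1.
6 needed 1, now all done → 6.
That leaves 3 as the only ready step → 3.
Next only 5 has its prerequisites met → 5.

2, 4, 1, 6, 3, 5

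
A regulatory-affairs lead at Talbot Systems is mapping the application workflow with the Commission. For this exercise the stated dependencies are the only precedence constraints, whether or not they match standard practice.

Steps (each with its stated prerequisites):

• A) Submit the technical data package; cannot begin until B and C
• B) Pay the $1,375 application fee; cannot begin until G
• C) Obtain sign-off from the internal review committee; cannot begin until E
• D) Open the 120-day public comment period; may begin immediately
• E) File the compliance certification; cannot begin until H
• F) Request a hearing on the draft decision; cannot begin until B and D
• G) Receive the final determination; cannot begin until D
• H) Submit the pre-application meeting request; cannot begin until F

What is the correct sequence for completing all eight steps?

Only D has no prerequisites, so it is first.
G is the only step now ready → G.
B needed G, now all done → B.
F needed B and D, now all done → F.
H needed F, now all done → H.
That leaves E as the only ready step → E.
That leaves C as the only ready step → C.
That leaves A as the only ready step → A.

D, G, B, F, H, E, C, A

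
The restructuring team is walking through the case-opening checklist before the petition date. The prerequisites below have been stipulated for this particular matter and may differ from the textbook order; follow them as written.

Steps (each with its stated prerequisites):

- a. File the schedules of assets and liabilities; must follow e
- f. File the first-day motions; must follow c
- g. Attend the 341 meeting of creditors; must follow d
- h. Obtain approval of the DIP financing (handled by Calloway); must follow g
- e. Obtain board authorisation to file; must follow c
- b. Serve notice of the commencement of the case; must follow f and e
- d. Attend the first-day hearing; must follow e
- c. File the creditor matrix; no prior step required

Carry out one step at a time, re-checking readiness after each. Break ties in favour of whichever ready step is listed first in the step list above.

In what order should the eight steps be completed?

c f e a b d g h

c is the only step with nothing outstanding, so it goes first.
Now f and e have their prerequisites met. f is listed earlier, so f next.
Next only e has its prerequisites met → e.
Ready: a, b and d. a is listed earlier → a.
Now b and d have their prerequisites met. b is listed earlier, so b next.
d needed e, now all done → d.
g needed d, now all done → g.
That leaves h as the only ready step → h.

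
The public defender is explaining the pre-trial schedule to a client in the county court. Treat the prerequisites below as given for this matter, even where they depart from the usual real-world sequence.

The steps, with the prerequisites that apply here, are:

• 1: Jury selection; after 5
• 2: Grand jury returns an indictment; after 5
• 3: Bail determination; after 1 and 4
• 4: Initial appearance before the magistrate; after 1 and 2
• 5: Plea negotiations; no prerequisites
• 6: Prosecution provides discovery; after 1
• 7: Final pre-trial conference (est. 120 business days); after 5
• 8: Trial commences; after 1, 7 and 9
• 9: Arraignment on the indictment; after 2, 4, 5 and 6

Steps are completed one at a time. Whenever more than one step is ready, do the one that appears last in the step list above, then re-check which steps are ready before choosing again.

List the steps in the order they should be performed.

5 is the only step with nothing outstanding, so it goes first.
Now 7, 2 and 1 have their prerequisites met. 7 is listed later, so 7 next.
2 and 1 are both available; 2 is listed later → 2.
1 needed 5, now all done → 1.
Now 6 and 4 have their prerequisites met. 6 is listed later, so 6 next.
Next only 4 has its prerequisites met → 4.
Ready: 9 and 3. 9 is listed later → 9.
8 now also ready, so the ready set is {8, 3}; 8 is listed later → 8.
3 needed 4 and 1, now all done → 3.

5 → 7 → 2 → 1 → 6 → 4 → 9 → 8 → 3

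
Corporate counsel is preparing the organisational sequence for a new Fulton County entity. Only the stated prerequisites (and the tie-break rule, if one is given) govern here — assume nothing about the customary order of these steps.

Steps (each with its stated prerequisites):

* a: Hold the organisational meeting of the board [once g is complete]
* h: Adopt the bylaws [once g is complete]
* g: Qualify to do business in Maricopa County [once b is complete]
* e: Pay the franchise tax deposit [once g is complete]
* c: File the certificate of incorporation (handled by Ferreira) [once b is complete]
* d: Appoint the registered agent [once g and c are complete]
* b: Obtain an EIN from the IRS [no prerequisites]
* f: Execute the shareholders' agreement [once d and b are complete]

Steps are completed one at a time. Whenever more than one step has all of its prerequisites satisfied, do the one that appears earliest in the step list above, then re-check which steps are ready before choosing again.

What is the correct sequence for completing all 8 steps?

b, g, a, h, e, c, d, f

Only b has no prerequisites, so it is first.
Ready: g and c. g is listed earlier → g.
a, h and e now also ready, so the ready set is {a, h, e, c}; a is listed earlier → a.
h, e and c are all available; h is listed earlier → h.
Ready: e and c. e is listed earlier → e.
c is the only step now ready → c.
That leaves d as the only ready step → d.
f needed d and b, now all done → f.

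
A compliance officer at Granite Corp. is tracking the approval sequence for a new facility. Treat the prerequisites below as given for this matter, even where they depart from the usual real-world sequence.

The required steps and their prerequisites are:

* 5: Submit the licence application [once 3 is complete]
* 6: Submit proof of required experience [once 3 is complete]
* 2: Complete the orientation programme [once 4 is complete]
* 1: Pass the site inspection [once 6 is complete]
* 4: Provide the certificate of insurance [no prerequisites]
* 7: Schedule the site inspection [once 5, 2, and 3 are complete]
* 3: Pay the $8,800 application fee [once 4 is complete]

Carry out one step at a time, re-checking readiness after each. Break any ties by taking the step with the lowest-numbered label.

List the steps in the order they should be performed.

Only 4 has no prerequisites, so it is first.
Now 2 and 3 have their prerequisites met. 2 has the earlier label, so 2 next.
That leaves 3 as the only ready step → 3.
Now 5 and 6 have their prerequisites met. 5 has the earlier label, so 5 next.
Now 6 and 7 have their prerequisites met. 6 has the earlier label, so 6 next.
1 and 7 are both available; 1 has the earlier label → 1.
Next only 7 has its prerequisites met → 7.

4 → 2 → 3 → 5 → 6 → 1 → 7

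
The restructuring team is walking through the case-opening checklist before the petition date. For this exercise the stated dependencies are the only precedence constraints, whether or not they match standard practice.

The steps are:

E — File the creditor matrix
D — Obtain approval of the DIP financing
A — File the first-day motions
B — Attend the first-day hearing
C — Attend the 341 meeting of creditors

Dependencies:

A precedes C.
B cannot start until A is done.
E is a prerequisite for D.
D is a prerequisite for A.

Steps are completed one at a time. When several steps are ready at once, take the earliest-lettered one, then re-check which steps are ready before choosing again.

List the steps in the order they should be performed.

E is the only step with nothing outstanding, so it goes first.
D needed E, now all done → D.
A needed D, now all done → A.
Now B and C have their prerequisites met. B has the earlier label, so B next.
That leaves C as the only ready step → C.

E, D, A, B, C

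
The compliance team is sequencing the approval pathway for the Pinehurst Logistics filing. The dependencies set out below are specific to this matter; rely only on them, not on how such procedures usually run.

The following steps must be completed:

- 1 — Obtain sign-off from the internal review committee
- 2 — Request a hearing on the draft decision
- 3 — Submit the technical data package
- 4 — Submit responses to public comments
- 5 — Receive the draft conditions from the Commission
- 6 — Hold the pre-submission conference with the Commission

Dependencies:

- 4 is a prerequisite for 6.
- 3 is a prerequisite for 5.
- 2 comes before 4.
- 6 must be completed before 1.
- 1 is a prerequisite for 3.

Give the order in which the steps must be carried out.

2 4 6 1 3 5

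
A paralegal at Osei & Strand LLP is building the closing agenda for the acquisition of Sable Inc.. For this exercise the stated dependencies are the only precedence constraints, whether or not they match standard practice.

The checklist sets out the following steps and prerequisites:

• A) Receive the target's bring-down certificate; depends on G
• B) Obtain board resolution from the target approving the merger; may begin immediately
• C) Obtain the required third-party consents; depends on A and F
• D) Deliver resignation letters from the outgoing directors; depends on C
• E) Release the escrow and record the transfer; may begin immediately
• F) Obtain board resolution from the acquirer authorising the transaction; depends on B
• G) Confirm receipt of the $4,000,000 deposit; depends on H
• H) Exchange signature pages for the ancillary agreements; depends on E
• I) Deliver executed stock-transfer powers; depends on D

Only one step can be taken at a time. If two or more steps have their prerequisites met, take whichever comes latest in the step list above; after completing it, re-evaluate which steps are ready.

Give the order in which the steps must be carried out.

E and B have no prerequisites; E is listed later, so E is first.
H now also ready, so the ready set is {H, B}; H is listed later → H.
G and B are both available; G is listed later → G.
A now also ready, so the ready set is {B, A}; B is listed later → B.
F now also ready, so the ready set is {F, A}; F is listed later → F.
That leaves A as the only ready step → A.
That leaves C as the only ready step → C.
Next only D has its prerequisites met → D.
I needed D, now all done → I.

E, H, G, B, F, A, C, D, I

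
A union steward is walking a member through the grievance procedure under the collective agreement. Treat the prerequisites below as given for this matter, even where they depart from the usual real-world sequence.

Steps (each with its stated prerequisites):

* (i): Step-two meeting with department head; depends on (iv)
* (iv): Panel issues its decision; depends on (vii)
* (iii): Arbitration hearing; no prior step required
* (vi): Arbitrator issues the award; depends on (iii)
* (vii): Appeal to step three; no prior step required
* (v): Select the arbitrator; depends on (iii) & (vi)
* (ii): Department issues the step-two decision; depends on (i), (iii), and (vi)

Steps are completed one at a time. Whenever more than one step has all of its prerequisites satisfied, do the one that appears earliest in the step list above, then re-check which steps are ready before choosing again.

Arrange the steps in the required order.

(iii) → (vi) → (vii) → (iv) → (i) → (v) → (ii)

(iii) and (vii) have no prerequisites; (iii) is listed earlier, so (iii) is first.
Now (vi) and (vii) have their prerequisites met. (vi) is listed earlier, so (vi) next.
Ready: (vii) and (v). (vii) is listed earlier → (vii).
(iv) now also ready, so the ready set is {(iv), (v)}; (iv) is listed earlier → (iv).
(i) and (v) are both available; (i) is listed earlier → (i).
(ii) now also ready, so the ready set is {(v), (ii)}; (v) is listed earlier → (v).
(ii) needed (i), (iii) and (vi), now all done → (ii).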